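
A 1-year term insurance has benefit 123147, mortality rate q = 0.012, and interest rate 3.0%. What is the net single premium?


NSP = benefit * q * v
v = 1/(1+i) = 0.970874
NSP = 123147 * 0.012 * 0.970874
= 1434.7223


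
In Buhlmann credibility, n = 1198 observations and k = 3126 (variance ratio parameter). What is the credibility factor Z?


Z = n / (n + k)
= 1198 / (1198 + 3126)
= 1198 / 4324
= 0.2771


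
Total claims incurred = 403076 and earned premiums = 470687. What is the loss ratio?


Loss ratio = claims / premiums
= 403076 / 470687
= 0.8564


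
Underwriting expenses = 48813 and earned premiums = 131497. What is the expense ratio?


Expense ratio = expenses / premiums
= 48813 / 131497
= 0.3712


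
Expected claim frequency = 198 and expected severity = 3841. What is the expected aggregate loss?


E[S] = E[N] * E[X]
= 198 * 3841
= 760518


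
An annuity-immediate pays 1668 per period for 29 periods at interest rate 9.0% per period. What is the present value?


PV = PMT * (1 - (1+i)^(-n)) / i
= 1668 * (1 - (1+0.09)^(-29)) / 0.09
= 1668 * (1 - 0.082155) / 0.09
= 1668 * 10.198283
= 17010.7359


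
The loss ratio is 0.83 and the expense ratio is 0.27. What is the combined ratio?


Combined ratio = loss ratio + expense ratio
= 0.83 + 0.27
= 1.1


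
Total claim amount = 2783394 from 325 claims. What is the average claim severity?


severity = total / number
= 2783394 / 325
= 8564.2892


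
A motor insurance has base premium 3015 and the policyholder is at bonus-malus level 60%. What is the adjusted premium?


adjusted = base * BM_level / 100
= 3015 * 60 / 100
= 3015 * 0.6
= 1809.0


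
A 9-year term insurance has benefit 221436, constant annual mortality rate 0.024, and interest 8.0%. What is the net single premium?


NSP = benefit * sum_{k=0}^{n-1} k_p_x * q * v^(k+1)
With constant q=0.024, v=0.925926
Sum = 0.137998
NSP = 221436 * 0.137998
= 30557.7656


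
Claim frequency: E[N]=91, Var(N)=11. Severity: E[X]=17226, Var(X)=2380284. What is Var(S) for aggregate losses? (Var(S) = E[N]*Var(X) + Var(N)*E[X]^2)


Var(S) = E[N]*Var(X) + Var(N)*E[X]^2
= 91*2380284 + 11*17226^2
= 216605844 + 3264085836
= 3.4807e+09


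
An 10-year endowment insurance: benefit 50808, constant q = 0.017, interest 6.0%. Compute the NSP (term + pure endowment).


Term component = 5940.597
Pure endowment = 10_p_x * v^10 * benefit = 0.842433 * 0.558395 * 50808 = 23900.5902
NSP = 29841.1872


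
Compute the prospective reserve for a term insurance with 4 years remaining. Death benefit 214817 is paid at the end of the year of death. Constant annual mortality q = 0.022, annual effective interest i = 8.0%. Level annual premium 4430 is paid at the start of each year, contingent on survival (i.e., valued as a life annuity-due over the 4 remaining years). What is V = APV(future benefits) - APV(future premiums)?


v = 1/(1+i) = 0.925926
APV(future benefits) per unit = sum_{k=0}^{3} k_p_x * q * v^(k+1) = 0.070648
APV(future benefits) = 214817 * 0.070648 = 15176.3712
Life annuity-due factor ä_{x:4} = sum_{k=0}^{3} k_p_x * v^k = 3.46817
APV(future premiums) = 4430 * 3.46817 = 15363.9928
V = 15176.3712 - 15363.9928
= -187.6216


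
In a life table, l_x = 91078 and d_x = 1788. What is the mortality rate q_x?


q_x = d_x / l_x
= 1788 / 91078
= 0.0196


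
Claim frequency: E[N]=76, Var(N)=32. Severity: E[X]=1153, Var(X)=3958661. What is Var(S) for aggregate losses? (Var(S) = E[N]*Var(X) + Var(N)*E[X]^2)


Var(S) = E[N]*Var(X) + Var(N)*E[X]^2
= 76*3958661 + 32*1153^2
= 300858236 + 42541088
= 3.4340e+08


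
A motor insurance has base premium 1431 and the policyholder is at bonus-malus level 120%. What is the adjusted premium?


adjusted = base * BM_level / 100
= 1431 * 120 / 100
= 1431 * 1.2
= 1717.2


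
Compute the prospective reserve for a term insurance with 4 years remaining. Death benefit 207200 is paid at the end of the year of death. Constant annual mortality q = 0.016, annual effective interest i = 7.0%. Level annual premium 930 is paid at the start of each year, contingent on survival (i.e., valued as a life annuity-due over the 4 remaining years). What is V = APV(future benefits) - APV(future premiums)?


v = 1/(1+i) = 0.934579
APV(future benefits) per unit = sum_{k=0}^{3} k_p_x * q * v^(k+1) = 0.052981
APV(future benefits) = 207200 * 0.052981 = 10977.5803
Life annuity-due factor ä_{x:4} = sum_{k=0}^{3} k_p_x * v^k = 3.543078
APV(future premiums) = 930 * 3.543078 = 3295.0622
V = 10977.5803 - 3295.0622
= 7682.5181


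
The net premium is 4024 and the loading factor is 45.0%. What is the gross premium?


Gross = net * (1 + loading)
= 4024 * (1 + 0.45)
= 4024 * 1.45
= 5834.8


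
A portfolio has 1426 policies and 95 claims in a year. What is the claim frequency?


frequency = claims / policies
= 95 / 1426
= 0.0666


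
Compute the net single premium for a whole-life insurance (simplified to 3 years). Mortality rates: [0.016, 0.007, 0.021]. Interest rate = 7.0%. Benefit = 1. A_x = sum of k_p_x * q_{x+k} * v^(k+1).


v = 0.934579
Year 0: k_p_x=1.0, q=0.016, term=0.014953
Year 1: k_p_x=0.984, q=0.007, term=0.006016
Year 2: k_p_x=0.977112, q=0.021, term=0.01675
A_x = 0.0377


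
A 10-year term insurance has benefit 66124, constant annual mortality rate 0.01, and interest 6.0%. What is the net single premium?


NSP = benefit * sum_{k=0}^{n-1} k_p_x * q * v^(k+1)
With constant q=0.01, v=0.943396
Sum = 0.070714
NSP = 66124 * 0.070714
= 4675.8904


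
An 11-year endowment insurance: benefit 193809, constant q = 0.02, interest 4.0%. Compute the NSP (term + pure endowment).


Term component = 31000.4074
Pure endowment = 11_p_x * v^11 * benefit = 0.800731 * 0.649581 * 193809 = 100807.7777
NSP = 131808.1852


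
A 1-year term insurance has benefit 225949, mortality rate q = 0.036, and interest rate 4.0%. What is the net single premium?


NSP = benefit * q * v
v = 1/(1+i) = 0.961538
NSP = 225949 * 0.036 * 0.961538
= 7821.3115


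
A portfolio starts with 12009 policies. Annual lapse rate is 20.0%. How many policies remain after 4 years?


remaining = initial * (1 - lapse)^years
= 12009 * (1 - 0.2)^4
= 12009 * 0.4096
= 4918.8864


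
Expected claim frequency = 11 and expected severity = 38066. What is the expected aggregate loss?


E[S] = E[N] * E[X]
= 11 * 38066
= 418726


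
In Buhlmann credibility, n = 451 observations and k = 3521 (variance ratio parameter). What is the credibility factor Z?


Z = n / (n + k)
= 451 / (451 + 3521)
= 451 / 3972
= 0.1135


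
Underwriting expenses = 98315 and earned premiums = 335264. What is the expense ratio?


Expense ratio = expenses / premiums
= 98315 / 335264
= 0.2932


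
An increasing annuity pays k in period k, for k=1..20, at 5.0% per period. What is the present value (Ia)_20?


(Ia)_n = sum_{k=1}^{n} k * v^k, v = 1/(1+i)
v = 0.952381
Sum computed term by term:
(Ia)_20 = 110.9506


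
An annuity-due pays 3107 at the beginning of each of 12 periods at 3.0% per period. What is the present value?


PV_due = PMT * (1-(1+i)^(-n))/i * (1+i)
PV_immediate = 30927.0904
PV_due = 30927.0904 * 1.03
= 31854.9031


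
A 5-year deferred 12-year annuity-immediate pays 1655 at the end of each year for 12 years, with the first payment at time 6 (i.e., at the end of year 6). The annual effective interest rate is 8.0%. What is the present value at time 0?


PV at time 5 of the 12-year annuity-immediate:
a_n = 1655 * (1-(1+0.08)^(-12))/0.08 = 12472.2091
Discount back 5 years to time 0:
PV = 12472.2091 * (1+0.08)^(-5)
= 12472.2091 * 0.680583
= 8488.376


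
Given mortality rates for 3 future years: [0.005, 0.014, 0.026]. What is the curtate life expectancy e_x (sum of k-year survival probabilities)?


e_x = sum_{k=1}^{n} k_p_x
k_p_x values:
  1_p_x = 0.995
  2_p_x = 0.98107
  3_p_x = 0.955562
e_x = 2.9316


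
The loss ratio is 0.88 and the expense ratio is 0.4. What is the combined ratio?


Combined ratio = loss ratio + expense ratio
= 0.88 + 0.4
= 1.28


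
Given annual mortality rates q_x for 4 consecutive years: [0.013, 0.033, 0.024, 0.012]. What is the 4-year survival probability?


p_k = 1 - q_k for each year
Survival = product of (1 - q_k)
= 0.987 * 0.967 * 0.976 * 0.988
= 0.9203


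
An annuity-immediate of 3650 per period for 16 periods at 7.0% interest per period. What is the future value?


FV = PMT * ((1+i)^n - 1) / i
= 3650 * ((1.07)^16 - 1) / 0.07
= 3650 * (2.952164 - 1) / 0.07
= 101791.3955


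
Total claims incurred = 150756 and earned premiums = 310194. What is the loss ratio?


Loss ratio = claims / premiums
= 150756 / 310194
= 0.486


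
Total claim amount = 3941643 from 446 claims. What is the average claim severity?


severity = total / number
= 3941643 / 446
= 8837.7646


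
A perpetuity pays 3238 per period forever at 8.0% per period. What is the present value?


PV = PMT / i
= 3238 / 0.08
= 40475.0


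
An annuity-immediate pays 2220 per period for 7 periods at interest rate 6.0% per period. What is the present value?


PV = PMT * (1 - (1+i)^(-n)) / i
= 2220 * (1 - (1+0.06)^(-7)) / 0.06
= 2220 * (1 - 0.665057) / 0.06
= 2220 * 5.582381
= 12392.8868


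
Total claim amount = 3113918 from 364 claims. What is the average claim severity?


severity = total / number
= 3113918 / 364
= 8554.7198


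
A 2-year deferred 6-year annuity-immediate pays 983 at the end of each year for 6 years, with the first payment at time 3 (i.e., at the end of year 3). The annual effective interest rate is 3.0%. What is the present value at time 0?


PV at time 2 of the 6-year annuity-immediate:
a_n = 983 * (1-(1+0.03)^(-6))/0.03 = 5325.0992
Discount back 2 years to time 0:
PV = 5325.0992 * (1+0.03)^(-2)
= 5325.0992 * 0.942596
= 5019.4167


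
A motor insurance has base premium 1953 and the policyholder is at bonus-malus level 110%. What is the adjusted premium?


adjusted = base * BM_level / 100
= 1953 * 110 / 100
= 1953 * 1.1
= 2148.3


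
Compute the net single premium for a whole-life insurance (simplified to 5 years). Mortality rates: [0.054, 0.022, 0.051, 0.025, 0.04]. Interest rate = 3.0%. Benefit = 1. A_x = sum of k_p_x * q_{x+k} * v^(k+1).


v = 0.970874
Year 0: k_p_x=1.0, q=0.054, term=0.052427
Year 1: k_p_x=0.946, q=0.022, term=0.019617
Year 2: k_p_x=0.925188, q=0.051, term=0.043181
Year 3: k_p_x=0.878003, q=0.025, term=0.019502
Year 4: k_p_x=0.856053, q=0.04, term=0.029538
A_x = 0.1643


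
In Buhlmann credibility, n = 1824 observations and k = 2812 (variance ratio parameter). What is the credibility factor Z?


Z = n / (n + k)
= 1824 / (1824 + 2812)
= 1824 / 4636
= 0.3934


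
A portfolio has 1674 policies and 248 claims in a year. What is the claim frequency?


frequency = claims / policies
= 248 / 1674
= 0.1481


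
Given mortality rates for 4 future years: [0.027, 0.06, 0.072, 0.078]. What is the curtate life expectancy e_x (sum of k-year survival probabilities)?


e_x = sum_{k=1}^{n} k_p_x
k_p_x values:
  1_p_x = 0.973
  2_p_x = 0.91462
  3_p_x = 0.848767
  4_p_x = 0.782564
e_x = 3.519


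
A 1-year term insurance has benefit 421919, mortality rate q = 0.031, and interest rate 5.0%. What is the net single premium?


NSP = benefit * q * v
v = 1/(1+i) = 0.952381
NSP = 421919 * 0.031 * 0.952381
= 12456.6562


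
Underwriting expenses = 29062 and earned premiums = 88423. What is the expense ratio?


Expense ratio = expenses / premiums
= 29062 / 88423
= 0.3287


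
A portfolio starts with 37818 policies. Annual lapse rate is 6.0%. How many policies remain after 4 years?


remaining = initial * (1 - lapse)^years
= 37818 * (1 - 0.06)^4
= 37818 * 0.780749
= 29526.3642


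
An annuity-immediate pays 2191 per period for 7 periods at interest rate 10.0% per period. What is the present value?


PV = PMT * (1 - (1+i)^(-n)) / i
= 2191 * (1 - (1+0.1)^(-7)) / 0.1
= 2191 * (1 - 0.513158) / 0.1
= 2191 * 4.868419
= 10666.7056


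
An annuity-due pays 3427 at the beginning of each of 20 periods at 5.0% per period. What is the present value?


PV_due = PMT * (1-(1+i)^(-n))/i * (1+i)
PV_immediate = 42707.9948
PV_due = 42707.9948 * 1.05
= 44843.3946


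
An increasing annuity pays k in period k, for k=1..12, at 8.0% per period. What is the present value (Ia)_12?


(Ia)_n = sum_{k=1}^{n} k * v^k, v = 1/(1+i)
v = 0.925926
Sum computed term by term:
(Ia)_12 = 42.17


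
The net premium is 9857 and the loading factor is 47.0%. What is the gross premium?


Gross = net * (1 + loading)
= 9857 * (1 + 0.47)
= 9857 * 1.47
= 14489.79


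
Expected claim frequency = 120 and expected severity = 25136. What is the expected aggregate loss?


E[S] = E[N] * E[X]
= 120 * 25136
= 3.0163e+06


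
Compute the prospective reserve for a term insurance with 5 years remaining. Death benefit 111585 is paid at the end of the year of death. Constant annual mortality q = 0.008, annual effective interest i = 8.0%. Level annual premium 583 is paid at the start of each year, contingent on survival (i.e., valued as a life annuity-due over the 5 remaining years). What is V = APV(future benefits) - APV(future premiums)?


v = 1/(1+i) = 0.925926
APV(future benefits) per unit = sum_{k=0}^{4} k_p_x * q * v^(k+1) = 0.031473
APV(future benefits) = 111585 * 0.031473 = 3511.9657
Life annuity-due factor ä_{x:5} = sum_{k=0}^{4} k_p_x * v^k = 4.248917
APV(future premiums) = 583 * 4.248917 = 2477.1184
V = 3511.9657 - 2477.1184
= 1034.8473


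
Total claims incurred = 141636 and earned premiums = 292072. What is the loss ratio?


Loss ratio = claims / premiums
= 141636 / 292072
= 0.4849


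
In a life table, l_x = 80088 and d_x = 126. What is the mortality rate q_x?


q_x = d_x / l_x
= 126 / 80088
= 0.0016


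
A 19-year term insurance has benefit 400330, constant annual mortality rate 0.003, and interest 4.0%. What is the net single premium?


NSP = benefit * sum_{k=0}^{n-1} k_p_x * q * v^(k+1)
With constant q=0.003, v=0.961538
Sum = 0.03849
NSP = 400330 * 0.03849
= 15408.8131


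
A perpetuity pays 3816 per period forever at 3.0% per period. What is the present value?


PV = PMT / i
= 3816 / 0.03
= 127200.0


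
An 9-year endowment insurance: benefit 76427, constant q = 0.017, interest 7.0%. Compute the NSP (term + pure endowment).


Term component = 7972.4904
Pure endowment = 9_p_x * v^9 * benefit = 0.857002 * 0.543934 * 76427 = 35626.6079
NSP = 43599.0983


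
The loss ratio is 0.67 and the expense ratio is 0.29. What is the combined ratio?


Combined ratio = loss ratio + expense ratio
= 0.67 + 0.29
= 0.96


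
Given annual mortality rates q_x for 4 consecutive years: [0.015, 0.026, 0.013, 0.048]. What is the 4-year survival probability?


p_k = 1 - q_k for each year
Survival = product of (1 - q_k)
= 0.985 * 0.974 * 0.987 * 0.952
= 0.9015


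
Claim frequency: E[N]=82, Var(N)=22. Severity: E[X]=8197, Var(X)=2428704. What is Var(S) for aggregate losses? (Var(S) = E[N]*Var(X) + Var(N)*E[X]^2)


Var(S) = E[N]*Var(X) + Var(N)*E[X]^2
= 82*2428704 + 22*8197^2
= 199153728 + 1478197798
= 1.6774e+09


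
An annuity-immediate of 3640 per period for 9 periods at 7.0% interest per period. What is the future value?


FV = PMT * ((1+i)^n - 1) / i
= 3640 * ((1.07)^9 - 1) / 0.07
= 3640 * (1.838459 - 1) / 0.07
= 43599.879


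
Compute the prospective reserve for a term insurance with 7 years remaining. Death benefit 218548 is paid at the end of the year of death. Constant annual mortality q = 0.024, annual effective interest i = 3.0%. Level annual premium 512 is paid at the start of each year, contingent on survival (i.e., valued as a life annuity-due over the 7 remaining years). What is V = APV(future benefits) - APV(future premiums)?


v = 1/(1+i) = 0.970874
APV(future benefits) per unit = sum_{k=0}^{6} k_p_x * q * v^(k+1) = 0.139581
APV(future benefits) = 218548 * 0.139581 = 30505.1054
Life annuity-due factor ä_{x:7} = sum_{k=0}^{6} k_p_x * v^k = 5.990343
APV(future premiums) = 512 * 5.990343 = 3067.0555
V = 30505.1054 - 3067.0555
= 27438.0498


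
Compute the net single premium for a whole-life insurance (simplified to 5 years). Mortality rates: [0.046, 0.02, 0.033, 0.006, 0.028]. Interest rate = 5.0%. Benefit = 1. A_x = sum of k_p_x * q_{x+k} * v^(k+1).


v = 0.952381
Year 0: k_p_x=1.0, q=0.046, term=0.04381
Year 1: k_p_x=0.954, q=0.02, term=0.017306
Year 2: k_p_x=0.93492, q=0.033, term=0.026651
Year 3: k_p_x=0.904068, q=0.006, term=0.004463
Year 4: k_p_x=0.898643, q=0.028, term=0.019715
A_x = 0.1119


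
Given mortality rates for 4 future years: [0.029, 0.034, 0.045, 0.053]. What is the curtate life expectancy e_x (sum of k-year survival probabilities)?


e_x = sum_{k=1}^{n} k_p_x
k_p_x values:
  1_p_x = 0.971
  2_p_x = 0.937986
  3_p_x = 0.895777
  4_p_x = 0.8483
e_x = 3.6531


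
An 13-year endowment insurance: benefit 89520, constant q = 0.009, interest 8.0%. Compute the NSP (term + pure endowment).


Term component = 6093.0644
Pure endowment = 13_p_x * v^13 * benefit = 0.889114 * 0.367698 * 89520 = 29266.3634
NSP = 35359.4277


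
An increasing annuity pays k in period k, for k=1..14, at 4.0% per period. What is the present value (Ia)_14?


(Ia)_n = sum_{k=1}^{n} k * v^k, v = 1/(1+i)
v = 0.961538
Sum computed term by term:
(Ia)_14 = 72.5249


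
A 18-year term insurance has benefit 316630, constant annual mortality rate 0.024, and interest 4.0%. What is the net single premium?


NSP = benefit * sum_{k=0}^{n-1} k_p_x * q * v^(k+1)
With constant q=0.024, v=0.961538
Sum = 0.255456
NSP = 316630 * 0.255456
= 80885.025


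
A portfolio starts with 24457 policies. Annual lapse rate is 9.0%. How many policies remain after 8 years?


remaining = initial * (1 - lapse)^years
= 24457 * (1 - 0.09)^8
= 24457 * 0.470253
= 11500.9661


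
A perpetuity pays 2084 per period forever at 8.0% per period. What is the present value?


PV = PMT / i
= 2084 / 0.08
= 26050.0


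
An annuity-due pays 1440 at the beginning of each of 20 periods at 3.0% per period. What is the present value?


PV_due = PMT * (1-(1+i)^(-n))/i * (1+i)
PV_immediate = 21423.5638
PV_due = 21423.5638 * 1.03
= 22066.2707


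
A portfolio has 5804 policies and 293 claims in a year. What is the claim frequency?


frequency = claims / policies
= 293 / 5804
= 0.0505


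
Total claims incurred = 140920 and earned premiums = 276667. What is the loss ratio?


Loss ratio = claims / premiums
= 140920 / 276667
= 0.5093


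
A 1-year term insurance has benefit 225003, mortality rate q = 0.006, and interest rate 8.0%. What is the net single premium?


NSP = benefit * q * v
v = 1/(1+i) = 0.925926
NSP = 225003 * 0.006 * 0.925926
= 1250.0167


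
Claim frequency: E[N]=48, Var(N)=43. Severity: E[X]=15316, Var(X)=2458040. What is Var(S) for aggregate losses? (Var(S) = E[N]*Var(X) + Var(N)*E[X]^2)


Var(S) = E[N]*Var(X) + Var(N)*E[X]^2
= 48*2458040 + 43*15316^2
= 117985920 + 10086933808
= 1.0205e+10


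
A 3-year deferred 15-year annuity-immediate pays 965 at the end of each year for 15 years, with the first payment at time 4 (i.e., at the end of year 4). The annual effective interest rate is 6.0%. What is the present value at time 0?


PV at time 3 of the 15-year annuity-immediate:
a_n = 965 * (1-(1+0.06)^(-15))/0.06 = 9372.3203
Discount back 3 years to time 0:
PV = 9372.3203 * (1+0.06)^(-3)
= 9372.3203 * 0.839619
= 7869.1808


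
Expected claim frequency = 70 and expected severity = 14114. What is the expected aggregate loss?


E[S] = E[N] * E[X]
= 70 * 14114
= 987980


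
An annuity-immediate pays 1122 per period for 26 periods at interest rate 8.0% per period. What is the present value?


PV = PMT * (1 - (1+i)^(-n)) / i
= 1122 * (1 - (1+0.08)^(-26)) / 0.08
= 1122 * (1 - 0.135202) / 0.08
= 1122 * 10.809978
= 12128.7953


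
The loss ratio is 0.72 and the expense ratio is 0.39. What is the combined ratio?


Combined ratio = loss ratio + expense ratio
= 0.72 + 0.39
= 1.11


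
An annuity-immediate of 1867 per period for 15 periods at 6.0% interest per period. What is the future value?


FV = PMT * ((1+i)^n - 1) / i
= 1867 * ((1.06)^15 - 1) / 0.06
= 1867 * (2.396558 - 1) / 0.06
= 43456.2358


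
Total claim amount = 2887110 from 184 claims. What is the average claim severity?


severity = total / number
= 2887110 / 184
= 15690.8152


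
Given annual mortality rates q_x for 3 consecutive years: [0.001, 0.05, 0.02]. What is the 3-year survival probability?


p_k = 1 - q_k for each year
Survival = product of (1 - q_k)
= 0.999 * 0.95 * 0.98
= 0.9301


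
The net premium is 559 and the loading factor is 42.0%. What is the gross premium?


Gross = net * (1 + loading)
= 559 * (1 + 0.42)
= 559 * 1.42
= 793.78


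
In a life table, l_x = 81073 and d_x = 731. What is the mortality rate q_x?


q_x = d_x / l_x
= 731 / 81073
= 0.009


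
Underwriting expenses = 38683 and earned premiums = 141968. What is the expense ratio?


Expense ratio = expenses / premiums
= 38683 / 141968
= 0.2725


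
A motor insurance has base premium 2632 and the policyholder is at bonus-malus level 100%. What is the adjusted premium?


adjusted = base * BM_level / 100
= 2632 * 100 / 100
= 2632 * 1.0
= 2632.0


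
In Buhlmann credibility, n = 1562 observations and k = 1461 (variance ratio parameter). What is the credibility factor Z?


Z = n / (n + k)
= 1562 / (1562 + 1461)
= 1562 / 3023
= 0.5167


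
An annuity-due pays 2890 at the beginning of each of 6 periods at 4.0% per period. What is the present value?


PV_due = PMT * (1-(1+i)^(-n))/i * (1+i)
PV_immediate = 15149.7755
PV_due = 15149.7755 * 1.04
= 15755.7665


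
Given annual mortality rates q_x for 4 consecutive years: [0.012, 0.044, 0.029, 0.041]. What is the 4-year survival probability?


p_k = 1 - q_k for each year
Survival = product of (1 - q_k)
= 0.988 * 0.956 * 0.971 * 0.959
= 0.8795


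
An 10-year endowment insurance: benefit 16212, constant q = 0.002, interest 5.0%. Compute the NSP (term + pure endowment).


Term component = 248.3274
Pure endowment = 10_p_x * v^10 * benefit = 0.980179 * 0.613913 * 16212 = 9755.4884
NSP = 10003.8158


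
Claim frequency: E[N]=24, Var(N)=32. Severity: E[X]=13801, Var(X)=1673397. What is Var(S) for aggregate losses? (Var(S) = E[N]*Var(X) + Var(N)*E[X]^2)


Var(S) = E[N]*Var(X) + Var(N)*E[X]^2
= 24*1673397 + 32*13801^2
= 40161528 + 6094963232
= 6.1351e+09


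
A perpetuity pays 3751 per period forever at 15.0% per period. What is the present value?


PV = PMT / i
= 3751 / 0.15
= 25006.6667


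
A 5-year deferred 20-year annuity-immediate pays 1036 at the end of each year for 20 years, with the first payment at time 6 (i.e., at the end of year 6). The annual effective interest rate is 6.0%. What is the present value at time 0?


PV at time 5 of the 20-year annuity-immediate:
a_n = 1036 * (1-(1+0.06)^(-20))/0.06 = 11882.8384
Discount back 5 years to time 0:
PV = 11882.8384 * (1+0.06)^(-5)
= 11882.8384 * 0.747258
= 8879.5481


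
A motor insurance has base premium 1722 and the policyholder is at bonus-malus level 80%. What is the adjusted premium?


adjusted = base * BM_level / 100
= 1722 * 80 / 100
= 1722 * 0.8
= 1377.6


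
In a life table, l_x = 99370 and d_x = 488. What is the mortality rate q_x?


q_x = d_x / l_x
= 488 / 99370
= 0.0049


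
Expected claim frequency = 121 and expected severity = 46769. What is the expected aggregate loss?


E[S] = E[N] * E[X]
= 121 * 46769
= 5.6590e+06


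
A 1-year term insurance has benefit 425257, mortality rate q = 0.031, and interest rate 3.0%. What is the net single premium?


NSP = benefit * q * v
v = 1/(1+i) = 0.970874
NSP = 425257 * 0.031 * 0.970874
= 12798.9971


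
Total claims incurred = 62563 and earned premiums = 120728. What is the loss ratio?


Loss ratio = claims / premiums
= 62563 / 120728
= 0.5182


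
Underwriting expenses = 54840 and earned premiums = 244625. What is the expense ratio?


Expense ratio = expenses / premiums
= 54840 / 244625
= 0.2242


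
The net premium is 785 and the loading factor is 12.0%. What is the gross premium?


Gross = net * (1 + loading)
= 785 * (1 + 0.12)
= 785 * 1.12
= 879.2


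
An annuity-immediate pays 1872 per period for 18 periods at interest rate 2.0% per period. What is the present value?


PV = PMT * (1 - (1+i)^(-n)) / i
= 1872 * (1 - (1+0.02)^(-18)) / 0.02
= 1872 * (1 - 0.700159) / 0.02
= 1872 * 14.992031
= 28065.0825


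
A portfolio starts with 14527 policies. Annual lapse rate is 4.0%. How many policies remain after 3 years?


remaining = initial * (1 - lapse)^years
= 14527 * (1 - 0.04)^3
= 14527 * 0.884736
= 12852.5599


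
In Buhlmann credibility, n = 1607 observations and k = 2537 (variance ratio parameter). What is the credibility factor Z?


Z = n / (n + k)
= 1607 / (1607 + 2537)
= 1607 / 4144
= 0.3878


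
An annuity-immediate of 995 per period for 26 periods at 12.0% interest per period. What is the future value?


FV = PMT * ((1+i)^n - 1) / i
= 995 * ((1.12)^26 - 1) / 0.12
= 995 * (19.040072 - 1) / 0.12
= 149582.2648


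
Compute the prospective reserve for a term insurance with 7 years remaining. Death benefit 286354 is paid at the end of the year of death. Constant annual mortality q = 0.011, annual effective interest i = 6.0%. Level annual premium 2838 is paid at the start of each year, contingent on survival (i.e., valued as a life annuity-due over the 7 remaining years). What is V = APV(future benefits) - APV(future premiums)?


v = 1/(1+i) = 0.943396
APV(future benefits) per unit = sum_{k=0}^{6} k_p_x * q * v^(k+1) = 0.059569
APV(future benefits) = 286354 * 0.059569 = 17057.919
Life annuity-due factor ä_{x:7} = sum_{k=0}^{6} k_p_x * v^k = 5.740318
APV(future premiums) = 2838 * 5.740318 = 16291.0233
V = 17057.919 - 16291.0233
= 766.8957


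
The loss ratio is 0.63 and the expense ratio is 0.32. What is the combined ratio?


Combined ratio = loss ratio + expense ratio
= 0.63 + 0.32
= 0.95


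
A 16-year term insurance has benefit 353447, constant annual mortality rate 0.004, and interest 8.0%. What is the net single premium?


NSP = benefit * sum_{k=0}^{n-1} k_p_x * q * v^(k+1)
With constant q=0.004, v=0.925926
Sum = 0.034583
NSP = 353447 * 0.034583
= 12223.2142


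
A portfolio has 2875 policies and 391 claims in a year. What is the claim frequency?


frequency = claims / policies
= 391 / 2875
= 0.136


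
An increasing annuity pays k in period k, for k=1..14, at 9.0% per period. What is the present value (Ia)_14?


(Ia)_n = sum_{k=1}^{n} k * v^k, v = 1/(1+i)
v = 0.917431
Sum computed term by term:
(Ia)_14 = 47.7495


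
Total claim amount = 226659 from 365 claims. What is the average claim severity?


severity = total / number
= 226659 / 365
= 620.9836


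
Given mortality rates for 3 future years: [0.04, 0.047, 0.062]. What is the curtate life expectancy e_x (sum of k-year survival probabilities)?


e_x = sum_{k=1}^{n} k_p_x
k_p_x values:
  1_p_x = 0.96
  2_p_x = 0.91488
  3_p_x = 0.858157
e_x = 2.733


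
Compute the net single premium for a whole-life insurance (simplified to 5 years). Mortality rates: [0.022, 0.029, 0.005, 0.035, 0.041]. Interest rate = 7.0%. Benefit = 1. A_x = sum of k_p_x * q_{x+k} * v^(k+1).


v = 0.934579
Year 0: k_p_x=1.0, q=0.022, term=0.020561
Year 1: k_p_x=0.978, q=0.029, term=0.024772
Year 2: k_p_x=0.949638, q=0.005, term=0.003876
Year 3: k_p_x=0.94489, q=0.035, term=0.02523
Year 4: k_p_x=0.911819, q=0.041, term=0.026655
A_x = 0.1011


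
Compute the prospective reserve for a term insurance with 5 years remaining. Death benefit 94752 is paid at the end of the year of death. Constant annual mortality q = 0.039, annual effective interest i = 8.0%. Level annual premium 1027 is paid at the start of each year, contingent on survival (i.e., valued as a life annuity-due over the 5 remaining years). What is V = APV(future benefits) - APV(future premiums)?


v = 1/(1+i) = 0.925926
APV(future benefits) per unit = sum_{k=0}^{4} k_p_x * q * v^(k+1) = 0.144914
APV(future benefits) = 94752 * 0.144914 = 13730.9309
Life annuity-due factor ä_{x:5} = sum_{k=0}^{4} k_p_x * v^k = 4.013015
APV(future premiums) = 1027 * 4.013015 = 4121.366
V = 13730.9309 - 4121.366
= 9609.5648


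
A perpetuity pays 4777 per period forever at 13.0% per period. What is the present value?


PV = PMT / i
= 4777 / 0.13
= 36746.1538


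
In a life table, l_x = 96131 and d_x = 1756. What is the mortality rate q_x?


q_x = d_x / l_x
= 1756 / 96131
= 0.0183


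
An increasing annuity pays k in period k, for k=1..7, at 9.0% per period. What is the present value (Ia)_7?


(Ia)_n = sum_{k=1}^{n} k * v^k, v = 1/(1+i)
v = 0.917431
Sum computed term by term:
(Ia)_7 = 18.4075


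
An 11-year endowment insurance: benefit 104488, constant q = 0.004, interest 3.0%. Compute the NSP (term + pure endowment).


Term component = 3795.2143
Pure endowment = 11_p_x * v^11 * benefit = 0.95687 * 0.722421 * 104488 = 72228.6782
NSP = 76023.8925


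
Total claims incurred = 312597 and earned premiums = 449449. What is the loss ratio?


Loss ratio = claims / premiums
= 312597 / 449449
= 0.6955


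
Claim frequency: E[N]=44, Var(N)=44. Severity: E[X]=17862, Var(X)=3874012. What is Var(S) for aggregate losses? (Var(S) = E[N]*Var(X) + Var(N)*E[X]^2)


Var(S) = E[N]*Var(X) + Var(N)*E[X]^2
= 44*3874012 + 44*17862^2
= 170456528 + 14038245936
= 1.4209e+10


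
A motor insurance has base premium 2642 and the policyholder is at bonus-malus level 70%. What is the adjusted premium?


adjusted = base * BM_level / 100
= 2642 * 70 / 100
= 2642 * 0.7
= 1849.4


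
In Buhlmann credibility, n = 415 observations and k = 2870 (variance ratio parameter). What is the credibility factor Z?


Z = n / (n + k)
= 415 / (415 + 2870)
= 415 / 3285
= 0.1263


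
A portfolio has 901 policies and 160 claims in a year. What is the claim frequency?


frequency = claims / policies
= 160 / 901
= 0.1776


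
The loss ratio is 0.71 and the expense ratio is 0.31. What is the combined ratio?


Combined ratio = loss ratio + expense ratio
= 0.71 + 0.31
= 1.02


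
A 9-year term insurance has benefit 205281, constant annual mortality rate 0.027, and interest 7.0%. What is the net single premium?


NSP = benefit * sum_{k=0}^{n-1} k_p_x * q * v^(k+1)
With constant q=0.027, v=0.934579
Sum = 0.160005
NSP = 205281 * 0.160005
= 32845.8864


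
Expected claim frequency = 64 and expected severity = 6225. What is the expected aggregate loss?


E[S] = E[N] * E[X]
= 64 * 6225
= 398400


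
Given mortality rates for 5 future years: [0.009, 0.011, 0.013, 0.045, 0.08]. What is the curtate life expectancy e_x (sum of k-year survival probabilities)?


e_x = sum_{k=1}^{n} k_p_x
k_p_x values:
  1_p_x = 0.991
  2_p_x = 0.980099
  3_p_x = 0.967358
  4_p_x = 0.923827
  5_p_x = 0.84992
e_x = 4.7122


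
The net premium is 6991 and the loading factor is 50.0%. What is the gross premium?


Gross = net * (1 + loading)
= 6991 * (1 + 0.5)
= 6991 * 1.5
= 10486.5


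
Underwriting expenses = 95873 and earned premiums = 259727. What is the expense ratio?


Expense ratio = expenses / premiums
= 95873 / 259727
= 0.3691


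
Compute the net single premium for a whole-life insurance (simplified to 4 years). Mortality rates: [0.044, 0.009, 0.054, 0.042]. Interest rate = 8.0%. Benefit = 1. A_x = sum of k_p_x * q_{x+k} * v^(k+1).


v = 0.925926
Year 0: k_p_x=1.0, q=0.044, term=0.040741
Year 1: k_p_x=0.956, q=0.009, term=0.007377
Year 2: k_p_x=0.947396, q=0.054, term=0.040612
Year 3: k_p_x=0.896237, q=0.042, term=0.027668
A_x = 0.1164


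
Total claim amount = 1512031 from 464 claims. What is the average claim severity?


severity = total / number
= 1512031 / 464
= 3258.6875


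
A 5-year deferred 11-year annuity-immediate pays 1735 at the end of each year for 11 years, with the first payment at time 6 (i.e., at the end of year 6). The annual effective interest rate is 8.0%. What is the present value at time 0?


PV at time 5 of the 11-year annuity-immediate:
a_n = 1735 * (1-(1+0.08)^(-11))/0.08 = 12386.103
Discount back 5 years to time 0:
PV = 12386.103 * (1+0.08)^(-5)
= 12386.103 * 0.680583
= 8429.7736


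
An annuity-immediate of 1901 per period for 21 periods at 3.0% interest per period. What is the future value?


FV = PMT * ((1+i)^n - 1) / i
= 1901 * ((1.03)^21 - 1) / 0.03
= 1901 * (1.860295 - 1) / 0.03
= 54513.9994


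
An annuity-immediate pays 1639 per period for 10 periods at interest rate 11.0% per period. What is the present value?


PV = PMT * (1 - (1+i)^(-n)) / i
= 1639 * (1 - (1+0.11)^(-10)) / 0.11
= 1639 * (1 - 0.352184) / 0.11
= 1639 * 5.889232
= 9652.4513


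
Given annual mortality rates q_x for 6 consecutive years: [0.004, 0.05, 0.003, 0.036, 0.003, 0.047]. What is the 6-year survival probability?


p_k = 1 - q_k for each year
Survival = product of (1 - q_k)
= 0.996 * 0.95 * 0.997 * 0.964 * 0.997 * 0.953
= 0.8641


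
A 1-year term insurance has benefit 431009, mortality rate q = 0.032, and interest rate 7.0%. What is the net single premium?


NSP = benefit * q * v
v = 1/(1+i) = 0.934579
NSP = 431009 * 0.032 * 0.934579
= 12889.9888


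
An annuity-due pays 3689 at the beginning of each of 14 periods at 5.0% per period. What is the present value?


PV_due = PMT * (1-(1+i)^(-n))/i * (1+i)
PV_immediate = 36516.0864
PV_due = 36516.0864 * 1.05
= 38341.8907


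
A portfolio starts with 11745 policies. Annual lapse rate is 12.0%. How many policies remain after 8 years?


remaining = initial * (1 - lapse)^years
= 11745 * (1 - 0.12)^8
= 11745 * 0.359635
= 4223.9075


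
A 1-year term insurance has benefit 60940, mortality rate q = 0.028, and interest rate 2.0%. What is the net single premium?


NSP = benefit * q * v
v = 1/(1+i) = 0.980392
NSP = 60940 * 0.028 * 0.980392
= 1672.8627


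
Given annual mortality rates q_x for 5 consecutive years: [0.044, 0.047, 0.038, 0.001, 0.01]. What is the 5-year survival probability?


p_k = 1 - q_k for each year
Survival = product of (1 - q_k)
= 0.956 * 0.953 * 0.962 * 0.999 * 0.99
= 0.8668


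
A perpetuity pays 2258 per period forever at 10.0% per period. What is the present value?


PV = PMT / i
= 2258 / 0.1
= 22580.0


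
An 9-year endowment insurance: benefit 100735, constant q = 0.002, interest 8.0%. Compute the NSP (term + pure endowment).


Term component = 1249.8113
Pure endowment = 9_p_x * v^9 * benefit = 0.982143 * 0.500249 * 100735 = 49492.736
NSP = 50742.5474


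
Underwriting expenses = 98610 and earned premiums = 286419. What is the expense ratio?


Expense ratio = expenses / premiums
= 98610 / 286419
= 0.3443


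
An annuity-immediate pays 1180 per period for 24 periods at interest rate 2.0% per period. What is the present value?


PV = PMT * (1 - (1+i)^(-n)) / i
= 1180 * (1 - (1+0.02)^(-24)) / 0.02
= 1180 * (1 - 0.621721) / 0.02
= 1180 * 18.913926
= 22318.4322


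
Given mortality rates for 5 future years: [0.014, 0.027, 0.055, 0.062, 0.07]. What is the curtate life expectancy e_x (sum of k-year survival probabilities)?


e_x = sum_{k=1}^{n} k_p_x
k_p_x values:
  1_p_x = 0.986
  2_p_x = 0.959378
  3_p_x = 0.906612
  4_p_x = 0.850402
  5_p_x = 0.790874
e_x = 4.4933


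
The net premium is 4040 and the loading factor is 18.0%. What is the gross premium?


Gross = net * (1 + loading)
= 4040 * (1 + 0.18)
= 4040 * 1.18
= 4767.2


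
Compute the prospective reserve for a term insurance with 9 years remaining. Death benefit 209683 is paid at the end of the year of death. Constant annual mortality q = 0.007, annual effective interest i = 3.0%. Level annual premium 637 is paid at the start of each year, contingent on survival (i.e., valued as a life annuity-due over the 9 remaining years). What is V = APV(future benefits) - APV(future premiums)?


v = 1/(1+i) = 0.970874
APV(future benefits) per unit = sum_{k=0}^{8} k_p_x * q * v^(k+1) = 0.053075
APV(future benefits) = 209683 * 0.053075 = 11128.851
Life annuity-due factor ä_{x:9} = sum_{k=0}^{8} k_p_x * v^k = 7.809555
APV(future premiums) = 637 * 7.809555 = 4974.6866
V = 11128.851 - 4974.6866
= 6154.1644


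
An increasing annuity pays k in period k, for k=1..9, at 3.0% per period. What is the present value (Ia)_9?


(Ia)_n = sum_{k=1}^{n} k * v^k, v = 1/(1+i)
v = 0.970874
Sum computed term by term:
(Ia)_9 = 37.3981


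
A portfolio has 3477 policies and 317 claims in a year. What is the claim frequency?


frequency = claims / policies
= 317 / 3477
= 0.0912


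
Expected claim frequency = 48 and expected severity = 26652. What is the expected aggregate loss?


E[S] = E[N] * E[X]
= 48 * 26652
= 1.2793e+06


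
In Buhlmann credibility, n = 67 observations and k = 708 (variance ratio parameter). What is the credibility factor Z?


Z = n / (n + k)
= 67 / (67 + 708)
= 67 / 775
= 0.0865


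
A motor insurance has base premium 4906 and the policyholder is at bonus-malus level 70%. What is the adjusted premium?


adjusted = base * BM_level / 100
= 4906 * 70 / 100
= 4906 * 0.7
= 3434.2


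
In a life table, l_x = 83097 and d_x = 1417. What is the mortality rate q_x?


q_x = d_x / l_x
= 1417 / 83097
= 0.0171


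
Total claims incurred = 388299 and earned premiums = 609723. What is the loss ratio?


Loss ratio = claims / premiums
= 388299 / 609723
= 0.6368


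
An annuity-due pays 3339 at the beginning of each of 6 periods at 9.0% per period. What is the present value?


PV_due = PMT * (1-(1+i)^(-n))/i * (1+i)
PV_immediate = 14978.4822
PV_due = 14978.4822 * 1.09
= 16326.5456


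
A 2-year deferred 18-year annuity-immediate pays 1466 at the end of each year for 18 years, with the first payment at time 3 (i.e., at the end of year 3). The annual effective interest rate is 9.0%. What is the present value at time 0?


PV at time 2 of the 18-year annuity-immediate:
a_n = 1466 * (1-(1+0.09)^(-18))/0.09 = 12835.7464
Discount back 2 years to time 0:
PV = 12835.7464 * (1+0.09)^(-2)
= 12835.7464 * 0.84168
= 10803.591


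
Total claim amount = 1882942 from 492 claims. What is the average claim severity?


severity = total / number
= 1882942 / 492
= 3827.1179


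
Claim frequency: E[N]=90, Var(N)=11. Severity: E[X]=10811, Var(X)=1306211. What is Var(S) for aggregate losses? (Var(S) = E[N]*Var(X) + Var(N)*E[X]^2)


Var(S) = E[N]*Var(X) + Var(N)*E[X]^2
= 90*1306211 + 11*10811^2
= 117558990 + 1285654931
= 1.4032e+09


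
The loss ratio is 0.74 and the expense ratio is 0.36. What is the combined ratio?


Combined ratio = loss ratio + expense ratio
= 0.74 + 0.36
= 1.1


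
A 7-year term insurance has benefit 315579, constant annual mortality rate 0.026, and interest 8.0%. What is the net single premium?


NSP = benefit * sum_{k=0}^{n-1} k_p_x * q * v^(k+1)
With constant q=0.026, v=0.925926
Sum = 0.126265
NSP = 315579 * 0.126265
= 39846.4808


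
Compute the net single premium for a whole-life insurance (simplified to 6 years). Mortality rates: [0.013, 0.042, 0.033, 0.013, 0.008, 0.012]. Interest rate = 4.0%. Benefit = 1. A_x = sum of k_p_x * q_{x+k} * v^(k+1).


v = 0.961538
Year 0: k_p_x=1.0, q=0.013, term=0.0125
Year 1: k_p_x=0.987, q=0.042, term=0.038327
Year 2: k_p_x=0.945546, q=0.033, term=0.027739
Year 3: k_p_x=0.914343, q=0.013, term=0.010161
Year 4: k_p_x=0.902457, q=0.008, term=0.005934
Year 5: k_p_x=0.895237, q=0.012, term=0.00849
A_x = 0.1032


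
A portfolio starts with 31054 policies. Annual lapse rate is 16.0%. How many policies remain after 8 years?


remaining = initial * (1 - lapse)^years
= 31054 * (1 - 0.16)^8
= 31054 * 0.247876
= 7697.5379
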